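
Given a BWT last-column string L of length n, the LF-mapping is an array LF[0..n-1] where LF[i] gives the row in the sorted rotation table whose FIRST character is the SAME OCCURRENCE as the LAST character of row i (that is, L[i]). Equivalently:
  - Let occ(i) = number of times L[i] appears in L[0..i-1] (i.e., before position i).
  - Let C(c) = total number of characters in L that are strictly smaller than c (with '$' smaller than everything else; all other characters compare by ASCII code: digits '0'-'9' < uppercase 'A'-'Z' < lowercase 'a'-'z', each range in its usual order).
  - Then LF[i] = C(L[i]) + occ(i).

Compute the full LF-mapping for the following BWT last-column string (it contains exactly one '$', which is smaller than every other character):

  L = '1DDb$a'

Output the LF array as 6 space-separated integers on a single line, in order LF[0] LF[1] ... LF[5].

Answer: 1 2 3 5 0 4

Derivation:
Char counts: '$':1, '1':1, 'D':2, 'a':1, 'b':1
C (first-col start): C('$')=0, C('1')=1, C('D')=2, C('a')=4, C('b')=5
L[0]='1': occ=0, LF[0]=C('1')+0=1+0=1
L[1]='D': occ=0, LF[1]=C('D')+0=2+0=2
L[2]='D': occ=1, LF[2]=C('D')+1=2+1=3
L[3]='b': occ=0, LF[3]=C('b')+0=5+0=5
L[4]='$': occ=0, LF[4]=C('$')+0=0+0=0
L[5]='a': occ=0, LF[5]=C('a')+0=4+0=4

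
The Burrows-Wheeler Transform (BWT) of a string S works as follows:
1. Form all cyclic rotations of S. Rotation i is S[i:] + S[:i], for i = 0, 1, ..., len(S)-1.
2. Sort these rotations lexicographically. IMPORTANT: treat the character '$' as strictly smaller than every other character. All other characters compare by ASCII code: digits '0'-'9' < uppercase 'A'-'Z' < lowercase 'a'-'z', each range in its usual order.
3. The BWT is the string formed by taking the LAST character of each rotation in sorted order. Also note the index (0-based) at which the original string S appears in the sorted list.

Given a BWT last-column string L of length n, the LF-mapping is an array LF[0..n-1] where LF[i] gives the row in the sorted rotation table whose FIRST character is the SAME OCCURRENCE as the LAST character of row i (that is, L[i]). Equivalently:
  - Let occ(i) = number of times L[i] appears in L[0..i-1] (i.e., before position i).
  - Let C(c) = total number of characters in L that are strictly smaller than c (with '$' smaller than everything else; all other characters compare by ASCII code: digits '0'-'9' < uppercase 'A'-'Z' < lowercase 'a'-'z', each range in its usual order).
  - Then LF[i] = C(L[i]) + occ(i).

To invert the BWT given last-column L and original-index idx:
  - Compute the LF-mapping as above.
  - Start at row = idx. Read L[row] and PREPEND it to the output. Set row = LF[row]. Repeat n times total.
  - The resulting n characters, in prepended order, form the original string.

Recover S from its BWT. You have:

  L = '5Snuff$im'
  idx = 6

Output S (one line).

Answer: muffinS5$

Derivation:
LF mapping: 1 2 7 8 3 4 0 5 6
Walk LF starting at row 6, prepending L[row]:
  step 1: row=6, L[6]='$', prepend. Next row=LF[6]=0
  step 2: row=0, L[0]='5', prepend. Next row=LF[0]=1
  step 3: row=1, L[1]='S', prepend. Next row=LF[1]=2
  step 4: row=2, L[2]='n', prepend. Next row=LF[2]=7
  step 5: row=7, L[7]='i', prepend. Next row=LF[7]=5
  step 6: row=5, L[5]='f', prepend. Next row=LF[5]=4
  step 7: row=4, L[4]='f', prepend. Next row=LF[4]=3
  step 8: row=3, L[3]='u', prepend. Next row=LF[3]=8
  step 9: row=8, L[8]='m', prepend. Next row=LF[8]=6
Reversed output: muffinS5$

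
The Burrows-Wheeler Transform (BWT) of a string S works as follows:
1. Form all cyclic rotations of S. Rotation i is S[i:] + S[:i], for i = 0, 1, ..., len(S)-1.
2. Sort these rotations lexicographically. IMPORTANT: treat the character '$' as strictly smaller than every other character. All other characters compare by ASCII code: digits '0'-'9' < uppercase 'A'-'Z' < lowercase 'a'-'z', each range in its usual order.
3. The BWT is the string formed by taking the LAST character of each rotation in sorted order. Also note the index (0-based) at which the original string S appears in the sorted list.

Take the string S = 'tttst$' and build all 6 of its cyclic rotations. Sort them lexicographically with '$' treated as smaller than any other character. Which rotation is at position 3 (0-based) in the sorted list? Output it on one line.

All 6 rotations (rotation i = S[i:]+S[:i]):
  rot[0] = tttst$
  rot[1] = ttst$t
  rot[2] = tst$tt
  rot[3] = st$ttt
  rot[4] = t$ttts
  rot[5] = $tttst
Sorted (with $ < everything):
  sorted[0] = $tttst
  sorted[1] = st$ttt
  sorted[2] = t$ttts
  sorted[3] = tst$tt
  sorted[4] = ttst$t
  sorted[5] = tttst$
sorted[3] = tst$tt

Answer: tst$tt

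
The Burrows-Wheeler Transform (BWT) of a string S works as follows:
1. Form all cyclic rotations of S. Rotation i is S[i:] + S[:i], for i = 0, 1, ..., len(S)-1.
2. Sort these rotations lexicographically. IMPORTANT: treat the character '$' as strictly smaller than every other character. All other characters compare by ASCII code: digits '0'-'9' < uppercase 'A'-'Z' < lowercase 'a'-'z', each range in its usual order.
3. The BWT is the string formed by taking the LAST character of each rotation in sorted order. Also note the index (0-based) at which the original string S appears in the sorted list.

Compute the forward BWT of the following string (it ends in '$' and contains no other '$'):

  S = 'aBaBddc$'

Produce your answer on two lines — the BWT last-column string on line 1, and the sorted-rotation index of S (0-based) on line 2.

Answer: caa$BddB
3

Derivation:
All 8 rotations (rotation i = S[i:]+S[:i]):
  rot[0] = aBaBddc$
  rot[1] = BaBddc$a
  rot[2] = aBddc$aB
  rot[3] = Bddc$aBa
  rot[4] = ddc$aBaB
  rot[5] = dc$aBaBd
  rot[6] = c$aBaBdd
  rot[7] = $aBaBddc
Sorted (with $ < everything):
  sorted[0] = $aBaBddc  (last char: 'c')
  sorted[1] = BaBddc$a  (last char: 'a')
  sorted[2] = Bddc$aBa  (last char: 'a')
  sorted[3] = aBaBddc$  (last char: '$')
  sorted[4] = aBddc$aB  (last char: 'B')
  sorted[5] = c$aBaBdd  (last char: 'd')
  sorted[6] = dc$aBaBd  (last char: 'd')
  sorted[7] = ddc$aBaB  (last char: 'B')
Last column: caa$BddB
Original string S is at sorted index 3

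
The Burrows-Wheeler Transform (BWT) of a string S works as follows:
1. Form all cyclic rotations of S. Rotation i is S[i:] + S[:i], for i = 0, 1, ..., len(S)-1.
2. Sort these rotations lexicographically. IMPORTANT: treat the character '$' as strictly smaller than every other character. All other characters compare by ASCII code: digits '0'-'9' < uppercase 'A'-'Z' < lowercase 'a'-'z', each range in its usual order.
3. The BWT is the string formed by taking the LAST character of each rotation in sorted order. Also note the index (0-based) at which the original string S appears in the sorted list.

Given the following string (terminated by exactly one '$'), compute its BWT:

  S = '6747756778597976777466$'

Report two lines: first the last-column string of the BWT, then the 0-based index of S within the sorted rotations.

All 23 rotations (rotation i = S[i:]+S[:i]):
  rot[0] = 6747756778597976777466$
  rot[1] = 747756778597976777466$6
  rot[2] = 47756778597976777466$67
  rot[3] = 7756778597976777466$674
  rot[4] = 756778597976777466$6747
  rot[5] = 56778597976777466$67477
  rot[6] = 6778597976777466$674775
  rot[7] = 778597976777466$6747756
  rot[8] = 78597976777466$67477567
  rot[9] = 8597976777466$674775677
  rot[10] = 597976777466$6747756778
  rot[11] = 97976777466$67477567785
  rot[12] = 7976777466$674775677859
  rot[13] = 976777466$6747756778597
  rot[14] = 76777466$67477567785979
  rot[15] = 6777466$674775677859797
  rot[16] = 777466$6747756778597976
  rot[17] = 77466$67477567785979767
  rot[18] = 7466$674775677859797677
  rot[19] = 466$6747756778597976777
  rot[20] = 66$67477567785979767774
  rot[21] = 6$674775677859797677746
  rot[22] = $6747756778597976777466
Sorted (with $ < everything):
  sorted[0] = $6747756778597976777466  (last char: '6')
  sorted[1] = 466$6747756778597976777  (last char: '7')
  sorted[2] = 47756778597976777466$67  (last char: '7')
  sorted[3] = 56778597976777466$67477  (last char: '7')
  sorted[4] = 597976777466$6747756778  (last char: '8')
  sorted[5] = 6$674775677859797677746  (last char: '6')
  sorted[6] = 66$67477567785979767774  (last char: '4')
  sorted[7] = 6747756778597976777466$  (last char: '$')
  sorted[8] = 6777466$674775677859797  (last char: '7')
  sorted[9] = 6778597976777466$674775  (last char: '5')
  sorted[10] = 7466$674775677859797677  (last char: '7')
  sorted[11] = 747756778597976777466$6  (last char: '6')
  sorted[12] = 756778597976777466$6747  (last char: '7')
  sorted[13] = 76777466$67477567785979  (last char: '9')
  sorted[14] = 77466$67477567785979767  (last char: '7')
  sorted[15] = 7756778597976777466$674  (last char: '4')
  sorted[16] = 777466$6747756778597976  (last char: '6')
  sorted[17] = 778597976777466$6747756  (last char: '6')
  sorted[18] = 78597976777466$67477567  (last char: '7')
  sorted[19] = 7976777466$674775677859  (last char: '9')
  sorted[20] = 8597976777466$674775677  (last char: '7')
  sorted[21] = 976777466$6747756778597  (last char: '7')
  sorted[22] = 97976777466$67477567785  (last char: '5')
Last column: 6777864$757679746679775
Original string S is at sorted index 7

Answer: 6777864$757679746679775
7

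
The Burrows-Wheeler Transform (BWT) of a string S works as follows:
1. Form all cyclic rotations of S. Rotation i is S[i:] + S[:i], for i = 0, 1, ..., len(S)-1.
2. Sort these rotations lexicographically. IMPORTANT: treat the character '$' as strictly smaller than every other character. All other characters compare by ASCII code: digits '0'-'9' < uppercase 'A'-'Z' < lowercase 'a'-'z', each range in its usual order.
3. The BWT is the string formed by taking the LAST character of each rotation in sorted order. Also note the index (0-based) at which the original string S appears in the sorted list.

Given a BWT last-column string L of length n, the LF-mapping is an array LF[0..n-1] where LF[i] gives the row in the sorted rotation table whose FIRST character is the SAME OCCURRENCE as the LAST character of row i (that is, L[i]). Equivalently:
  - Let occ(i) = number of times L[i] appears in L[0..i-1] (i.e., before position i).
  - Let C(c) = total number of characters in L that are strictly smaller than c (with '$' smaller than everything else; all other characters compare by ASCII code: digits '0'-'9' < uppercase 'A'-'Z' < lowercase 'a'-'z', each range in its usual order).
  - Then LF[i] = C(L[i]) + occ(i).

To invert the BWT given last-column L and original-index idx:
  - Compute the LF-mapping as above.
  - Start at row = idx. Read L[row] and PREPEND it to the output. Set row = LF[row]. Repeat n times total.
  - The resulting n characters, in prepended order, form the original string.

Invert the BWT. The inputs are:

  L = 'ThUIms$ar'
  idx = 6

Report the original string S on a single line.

LF mapping: 2 5 3 1 6 8 0 4 7
Walk LF starting at row 6, prepending L[row]:
  step 1: row=6, L[6]='$', prepend. Next row=LF[6]=0
  step 2: row=0, L[0]='T', prepend. Next row=LF[0]=2
  step 3: row=2, L[2]='U', prepend. Next row=LF[2]=3
  step 4: row=3, L[3]='I', prepend. Next row=LF[3]=1
  step 5: row=1, L[1]='h', prepend. Next row=LF[1]=5
  step 6: row=5, L[5]='s', prepend. Next row=LF[5]=8
  step 7: row=8, L[8]='r', prepend. Next row=LF[8]=7
  step 8: row=7, L[7]='a', prepend. Next row=LF[7]=4
  step 9: row=4, L[4]='m', prepend. Next row=LF[4]=6
Reversed output: marshIUT$

Answer: marshIUT$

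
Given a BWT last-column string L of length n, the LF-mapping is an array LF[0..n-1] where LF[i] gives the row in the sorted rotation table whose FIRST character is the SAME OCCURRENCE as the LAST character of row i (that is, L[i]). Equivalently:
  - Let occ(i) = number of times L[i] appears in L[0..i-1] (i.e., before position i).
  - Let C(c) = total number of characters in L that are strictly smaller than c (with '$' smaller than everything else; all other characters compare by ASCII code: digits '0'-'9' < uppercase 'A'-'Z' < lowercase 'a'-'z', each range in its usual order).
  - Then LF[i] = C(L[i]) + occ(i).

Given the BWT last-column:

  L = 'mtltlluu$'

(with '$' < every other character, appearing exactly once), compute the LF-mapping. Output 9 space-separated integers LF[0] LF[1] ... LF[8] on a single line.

Answer: 4 5 1 6 2 3 7 8 0

Derivation:
Char counts: '$':1, 'l':3, 'm':1, 't':2, 'u':2
C (first-col start): C('$')=0, C('l')=1, C('m')=4, C('t')=5, C('u')=7
L[0]='m': occ=0, LF[0]=C('m')+0=4+0=4
L[1]='t': occ=0, LF[1]=C('t')+0=5+0=5
L[2]='l': occ=0, LF[2]=C('l')+0=1+0=1
L[3]='t': occ=1, LF[3]=C('t')+1=5+1=6
L[4]='l': occ=1, LF[4]=C('l')+1=1+1=2
L[5]='l': occ=2, LF[5]=C('l')+2=1+2=3
L[6]='u': occ=0, LF[6]=C('u')+0=7+0=7
L[7]='u': occ=1, LF[7]=C('u')+1=7+1=8
L[8]='$': occ=0, LF[8]=C('$')+0=0+0=0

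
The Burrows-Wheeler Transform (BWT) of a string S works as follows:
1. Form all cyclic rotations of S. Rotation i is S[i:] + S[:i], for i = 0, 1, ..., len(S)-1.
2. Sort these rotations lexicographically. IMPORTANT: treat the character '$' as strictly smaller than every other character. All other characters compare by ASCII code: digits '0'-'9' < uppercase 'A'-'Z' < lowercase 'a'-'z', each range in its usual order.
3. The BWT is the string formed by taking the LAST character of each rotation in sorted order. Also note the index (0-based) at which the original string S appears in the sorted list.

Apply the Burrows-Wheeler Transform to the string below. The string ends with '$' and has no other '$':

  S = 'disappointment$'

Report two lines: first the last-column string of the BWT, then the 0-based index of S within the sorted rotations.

All 15 rotations (rotation i = S[i:]+S[:i]):
  rot[0] = disappointment$
  rot[1] = isappointment$d
  rot[2] = sappointment$di
  rot[3] = appointment$dis
  rot[4] = ppointment$disa
  rot[5] = pointment$disap
  rot[6] = ointment$disapp
  rot[7] = intment$disappo
  rot[8] = ntment$disappoi
  rot[9] = tment$disappoin
  rot[10] = ment$disappoint
  rot[11] = ent$disappointm
  rot[12] = nt$disappointme
  rot[13] = t$disappointmen
  rot[14] = $disappointment
Sorted (with $ < everything):
  sorted[0] = $disappointment  (last char: 't')
  sorted[1] = appointment$dis  (last char: 's')
  sorted[2] = disappointment$  (last char: '$')
  sorted[3] = ent$disappointm  (last char: 'm')
  sorted[4] = intment$disappo  (last char: 'o')
  sorted[5] = isappointment$d  (last char: 'd')
  sorted[6] = ment$disappoint  (last char: 't')
  sorted[7] = nt$disappointme  (last char: 'e')
  sorted[8] = ntment$disappoi  (last char: 'i')
  sorted[9] = ointment$disapp  (last char: 'p')
  sorted[10] = pointment$disap  (last char: 'p')
  sorted[11] = ppointment$disa  (last char: 'a')
  sorted[12] = sappointment$di  (last char: 'i')
  sorted[13] = t$disappointmen  (last char: 'n')
  sorted[14] = tment$disappoin  (last char: 'n')
Last column: ts$modteippainn
Original string S is at sorted index 2

Answer: ts$modteippainn
2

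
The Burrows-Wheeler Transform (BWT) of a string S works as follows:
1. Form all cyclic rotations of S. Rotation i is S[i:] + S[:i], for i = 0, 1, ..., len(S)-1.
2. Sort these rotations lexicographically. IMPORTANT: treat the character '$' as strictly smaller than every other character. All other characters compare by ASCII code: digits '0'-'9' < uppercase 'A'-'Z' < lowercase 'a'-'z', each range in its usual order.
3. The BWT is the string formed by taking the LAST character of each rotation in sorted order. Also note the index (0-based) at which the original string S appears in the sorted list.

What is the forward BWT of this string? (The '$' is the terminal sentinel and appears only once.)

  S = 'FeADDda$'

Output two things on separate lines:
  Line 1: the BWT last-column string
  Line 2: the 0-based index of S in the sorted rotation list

Answer: aeAD$dDF
4

Derivation:
All 8 rotations (rotation i = S[i:]+S[:i]):
  rot[0] = FeADDda$
  rot[1] = eADDda$F
  rot[2] = ADDda$Fe
  rot[3] = DDda$FeA
  rot[4] = Dda$FeAD
  rot[5] = da$FeADD
  rot[6] = a$FeADDd
  rot[7] = $FeADDda
Sorted (with $ < everything):
  sorted[0] = $FeADDda  (last char: 'a')
  sorted[1] = ADDda$Fe  (last char: 'e')
  sorted[2] = DDda$FeA  (last char: 'A')
  sorted[3] = Dda$FeAD  (last char: 'D')
  sorted[4] = FeADDda$  (last char: '$')
  sorted[5] = a$FeADDd  (last char: 'd')
  sorted[6] = da$FeADD  (last char: 'D')
  sorted[7] = eADDda$F  (last char: 'F')
Last column: aeAD$dDF
Original string S is at sorted index 4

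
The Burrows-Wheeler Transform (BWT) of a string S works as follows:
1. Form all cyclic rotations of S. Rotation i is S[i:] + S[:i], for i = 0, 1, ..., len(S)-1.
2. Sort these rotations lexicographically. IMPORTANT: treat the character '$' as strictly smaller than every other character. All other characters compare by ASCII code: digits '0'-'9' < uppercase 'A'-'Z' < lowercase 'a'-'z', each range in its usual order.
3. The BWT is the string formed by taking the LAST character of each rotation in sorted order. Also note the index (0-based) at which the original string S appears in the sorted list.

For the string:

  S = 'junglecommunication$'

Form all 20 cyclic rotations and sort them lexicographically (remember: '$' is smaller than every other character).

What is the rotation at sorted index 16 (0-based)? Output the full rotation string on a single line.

All 20 rotations (rotation i = S[i:]+S[:i]):
  rot[0] = junglecommunication$
  rot[1] = unglecommunication$j
  rot[2] = nglecommunication$ju
  rot[3] = glecommunication$jun
  rot[4] = lecommunication$jung
  rot[5] = ecommunication$jungl
  rot[6] = communication$jungle
  rot[7] = ommunication$junglec
  rot[8] = mmunication$jungleco
  rot[9] = munication$junglecom
  rot[10] = unication$junglecomm
  rot[11] = nication$junglecommu
  rot[12] = ication$junglecommun
  rot[13] = cation$junglecommuni
  rot[14] = ation$junglecommunic
  rot[15] = tion$junglecommunica
  rot[16] = ion$junglecommunicat
  rot[17] = on$junglecommunicati
  rot[18] = n$junglecommunicatio
  rot[19] = $junglecommunication
Sorted (with $ < everything):
  sorted[0] = $junglecommunication
  sorted[1] = ation$junglecommunic
  sorted[2] = cation$junglecommuni
  sorted[3] = communication$jungle
  sorted[4] = ecommunication$jungl
  sorted[5] = glecommunication$jun
  sorted[6] = ication$junglecommun
  sorted[7] = ion$junglecommunicat
  sorted[8] = junglecommunication$
  sorted[9] = lecommunication$jung
  sorted[10] = mmunication$jungleco
  sorted[11] = munication$junglecom
  sorted[12] = n$junglecommunicatio
  sorted[13] = nglecommunication$ju
  sorted[14] = nication$junglecommu
  sorted[15] = ommunication$junglec
  sorted[16] = on$junglecommunicati
  sorted[17] = tion$junglecommunica
  sorted[18] = unglecommunication$j
  sorted[19] = unication$junglecomm
sorted[16] = on$junglecommunicati

Answer: on$junglecommunicati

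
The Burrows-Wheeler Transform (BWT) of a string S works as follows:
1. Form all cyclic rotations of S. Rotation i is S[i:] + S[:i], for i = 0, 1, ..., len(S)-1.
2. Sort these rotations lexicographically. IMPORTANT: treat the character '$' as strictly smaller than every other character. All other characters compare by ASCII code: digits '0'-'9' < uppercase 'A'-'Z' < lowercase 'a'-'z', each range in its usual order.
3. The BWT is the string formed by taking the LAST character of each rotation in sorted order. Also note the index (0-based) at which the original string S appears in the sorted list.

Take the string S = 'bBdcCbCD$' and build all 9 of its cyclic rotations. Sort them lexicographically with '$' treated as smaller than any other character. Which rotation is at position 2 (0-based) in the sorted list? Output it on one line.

All 9 rotations (rotation i = S[i:]+S[:i]):
  rot[0] = bBdcCbCD$
  rot[1] = BdcCbCD$b
  rot[2] = dcCbCD$bB
  rot[3] = cCbCD$bBd
  rot[4] = CbCD$bBdc
  rot[5] = bCD$bBdcC
  rot[6] = CD$bBdcCb
  rot[7] = D$bBdcCbC
  rot[8] = $bBdcCbCD
Sorted (with $ < everything):
  sorted[0] = $bBdcCbCD
  sorted[1] = BdcCbCD$b
  sorted[2] = CD$bBdcCb
  sorted[3] = CbCD$bBdc
  sorted[4] = D$bBdcCbC
  sorted[5] = bBdcCbCD$
  sorted[6] = bCD$bBdcC
  sorted[7] = cCbCD$bBd
  sorted[8] = dcCbCD$bB
sorted[2] = CD$bBdcCb

Answer: CD$bBdcCb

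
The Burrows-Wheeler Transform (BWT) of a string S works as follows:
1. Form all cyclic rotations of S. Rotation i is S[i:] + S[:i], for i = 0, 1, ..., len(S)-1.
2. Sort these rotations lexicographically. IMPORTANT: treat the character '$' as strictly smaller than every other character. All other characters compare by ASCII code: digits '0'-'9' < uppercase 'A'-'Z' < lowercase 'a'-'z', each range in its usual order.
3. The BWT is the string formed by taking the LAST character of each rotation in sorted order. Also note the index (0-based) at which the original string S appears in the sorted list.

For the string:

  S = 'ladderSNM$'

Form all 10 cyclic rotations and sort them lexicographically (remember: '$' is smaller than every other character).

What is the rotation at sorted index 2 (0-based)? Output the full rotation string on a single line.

Answer: NM$ladderS

Derivation:
All 10 rotations (rotation i = S[i:]+S[:i]):
  rot[0] = ladderSNM$
  rot[1] = adderSNM$l
  rot[2] = dderSNM$la
  rot[3] = derSNM$lad
  rot[4] = erSNM$ladd
  rot[5] = rSNM$ladde
  rot[6] = SNM$ladder
  rot[7] = NM$ladderS
  rot[8] = M$ladderSN
  rot[9] = $ladderSNM
Sorted (with $ < everything):
  sorted[0] = $ladderSNM
  sorted[1] = M$ladderSN
  sorted[2] = NM$ladderS
  sorted[3] = SNM$ladder
  sorted[4] = adderSNM$l
  sorted[5] = dderSNM$la
  sorted[6] = derSNM$lad
  sorted[7] = erSNM$ladd
  sorted[8] = ladderSNM$
  sorted[9] = rSNM$ladde
sorted[2] = NM$ladderS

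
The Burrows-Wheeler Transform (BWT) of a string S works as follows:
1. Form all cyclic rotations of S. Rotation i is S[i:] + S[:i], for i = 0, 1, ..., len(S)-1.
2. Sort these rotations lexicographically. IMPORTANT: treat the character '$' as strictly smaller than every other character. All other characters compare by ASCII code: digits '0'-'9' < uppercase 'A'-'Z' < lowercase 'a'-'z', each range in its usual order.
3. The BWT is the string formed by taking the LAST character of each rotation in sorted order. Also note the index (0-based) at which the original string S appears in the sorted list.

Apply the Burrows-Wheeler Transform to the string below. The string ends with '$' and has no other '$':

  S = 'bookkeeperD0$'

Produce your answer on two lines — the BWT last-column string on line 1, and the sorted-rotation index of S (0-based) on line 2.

Answer: 0Dr$kepkoobee
3

Derivation:
All 13 rotations (rotation i = S[i:]+S[:i]):
  rot[0] = bookkeeperD0$
  rot[1] = ookkeeperD0$b
  rot[2] = okkeeperD0$bo
  rot[3] = kkeeperD0$boo
  rot[4] = keeperD0$book
  rot[5] = eeperD0$bookk
  rot[6] = eperD0$bookke
  rot[7] = perD0$bookkee
  rot[8] = erD0$bookkeep
  rot[9] = rD0$bookkeepe
  rot[10] = D0$bookkeeper
  rot[11] = 0$bookkeeperD
  rot[12] = $bookkeeperD0
Sorted (with $ < everything):
  sorted[0] = $bookkeeperD0  (last char: '0')
  sorted[1] = 0$bookkeeperD  (last char: 'D')
  sorted[2] = D0$bookkeeper  (last char: 'r')
  sorted[3] = bookkeeperD0$  (last char: '$')
  sorted[4] = eeperD0$bookk  (last char: 'k')
  sorted[5] = eperD0$bookke  (last char: 'e')
  sorted[6] = erD0$bookkeep  (last char: 'p')
  sorted[7] = keeperD0$book  (last char: 'k')
  sorted[8] = kkeeperD0$boo  (last char: 'o')
  sorted[9] = okkeeperD0$bo  (last char: 'o')
  sorted[10] = ookkeeperD0$b  (last char: 'b')
  sorted[11] = perD0$bookkee  (last char: 'e')
  sorted[12] = rD0$bookkeepe  (last char: 'e')
Last column: 0Dr$kepkoobee
Original string S is at sorted index 3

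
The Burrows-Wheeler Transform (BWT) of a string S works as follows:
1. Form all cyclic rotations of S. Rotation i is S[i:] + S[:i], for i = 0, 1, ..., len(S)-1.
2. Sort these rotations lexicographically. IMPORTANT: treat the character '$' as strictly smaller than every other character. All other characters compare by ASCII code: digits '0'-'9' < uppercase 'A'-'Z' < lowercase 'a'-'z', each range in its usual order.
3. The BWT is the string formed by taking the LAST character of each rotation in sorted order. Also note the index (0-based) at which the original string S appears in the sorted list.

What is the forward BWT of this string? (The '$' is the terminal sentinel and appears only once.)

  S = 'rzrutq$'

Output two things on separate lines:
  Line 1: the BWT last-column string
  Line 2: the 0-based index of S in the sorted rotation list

Answer: qtz$urr
3

Derivation:
All 7 rotations (rotation i = S[i:]+S[:i]):
  rot[0] = rzrutq$
  rot[1] = zrutq$r
  rot[2] = rutq$rz
  rot[3] = utq$rzr
  rot[4] = tq$rzru
  rot[5] = q$rzrut
  rot[6] = $rzrutq
Sorted (with $ < everything):
  sorted[0] = $rzrutq  (last char: 'q')
  sorted[1] = q$rzrut  (last char: 't')
  sorted[2] = rutq$rz  (last char: 'z')
  sorted[3] = rzrutq$  (last char: '$')
  sorted[4] = tq$rzru  (last char: 'u')
  sorted[5] = utq$rzr  (last char: 'r')
  sorted[6] = zrutq$r  (last char: 'r')
Last column: qtz$urr
Original string S is at sorted index 3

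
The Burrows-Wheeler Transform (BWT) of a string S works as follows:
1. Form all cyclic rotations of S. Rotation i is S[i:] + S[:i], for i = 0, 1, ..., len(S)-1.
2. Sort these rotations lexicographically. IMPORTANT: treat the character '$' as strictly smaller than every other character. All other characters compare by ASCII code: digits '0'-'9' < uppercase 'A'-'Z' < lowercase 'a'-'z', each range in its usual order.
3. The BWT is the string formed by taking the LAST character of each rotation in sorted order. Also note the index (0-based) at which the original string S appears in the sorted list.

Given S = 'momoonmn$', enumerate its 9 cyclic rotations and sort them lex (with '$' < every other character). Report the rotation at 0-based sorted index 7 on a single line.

All 9 rotations (rotation i = S[i:]+S[:i]):
  rot[0] = momoonmn$
  rot[1] = omoonmn$m
  rot[2] = moonmn$mo
  rot[3] = oonmn$mom
  rot[4] = onmn$momo
  rot[5] = nmn$momoo
  rot[6] = mn$momoon
  rot[7] = n$momoonm
  rot[8] = $momoonmn
Sorted (with $ < everything):
  sorted[0] = $momoonmn
  sorted[1] = mn$momoon
  sorted[2] = momoonmn$
  sorted[3] = moonmn$mo
  sorted[4] = n$momoonm
  sorted[5] = nmn$momoo
  sorted[6] = omoonmn$m
  sorted[7] = onmn$momo
  sorted[8] = oonmn$mom
sorted[7] = onmn$momo

Answer: onmn$momo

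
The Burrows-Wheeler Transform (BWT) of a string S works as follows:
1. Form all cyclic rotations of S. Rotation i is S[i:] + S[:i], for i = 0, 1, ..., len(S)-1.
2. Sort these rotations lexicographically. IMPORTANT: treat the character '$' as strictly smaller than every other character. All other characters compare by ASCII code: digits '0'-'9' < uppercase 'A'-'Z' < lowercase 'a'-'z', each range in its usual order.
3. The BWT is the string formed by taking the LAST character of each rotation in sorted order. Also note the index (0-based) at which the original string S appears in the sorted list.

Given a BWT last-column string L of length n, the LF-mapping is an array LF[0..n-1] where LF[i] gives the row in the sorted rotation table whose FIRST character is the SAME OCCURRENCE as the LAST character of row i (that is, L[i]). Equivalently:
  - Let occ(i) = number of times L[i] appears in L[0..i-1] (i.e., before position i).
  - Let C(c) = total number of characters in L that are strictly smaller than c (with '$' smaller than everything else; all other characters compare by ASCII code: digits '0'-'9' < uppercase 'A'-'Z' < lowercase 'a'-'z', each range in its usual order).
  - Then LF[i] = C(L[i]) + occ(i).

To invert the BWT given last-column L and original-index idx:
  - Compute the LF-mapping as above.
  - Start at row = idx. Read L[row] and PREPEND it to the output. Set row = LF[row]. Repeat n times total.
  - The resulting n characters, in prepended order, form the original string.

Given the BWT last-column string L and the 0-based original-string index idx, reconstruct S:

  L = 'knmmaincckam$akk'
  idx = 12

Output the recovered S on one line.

LF mapping: 7 14 11 12 1 6 15 4 5 8 2 13 0 3 9 10
Walk LF starting at row 12, prepending L[row]:
  step 1: row=12, L[12]='$', prepend. Next row=LF[12]=0
  step 2: row=0, L[0]='k', prepend. Next row=LF[0]=7
  step 3: row=7, L[7]='c', prepend. Next row=LF[7]=4
  step 4: row=4, L[4]='a', prepend. Next row=LF[4]=1
  step 5: row=1, L[1]='n', prepend. Next row=LF[1]=14
  step 6: row=14, L[14]='k', prepend. Next row=LF[14]=9
  step 7: row=9, L[9]='k', prepend. Next row=LF[9]=8
  step 8: row=8, L[8]='c', prepend. Next row=LF[8]=5
  step 9: row=5, L[5]='i', prepend. Next row=LF[5]=6
  step 10: row=6, L[6]='n', prepend. Next row=LF[6]=15
  step 11: row=15, L[15]='k', prepend. Next row=LF[15]=10
  step 12: row=10, L[10]='a', prepend. Next row=LF[10]=2
  step 13: row=2, L[2]='m', prepend. Next row=LF[2]=11
  step 14: row=11, L[11]='m', prepend. Next row=LF[11]=13
  step 15: row=13, L[13]='a', prepend. Next row=LF[13]=3
  step 16: row=3, L[3]='m', prepend. Next row=LF[3]=12
Reversed output: mammaknickknack$

Answer: mammaknickknack$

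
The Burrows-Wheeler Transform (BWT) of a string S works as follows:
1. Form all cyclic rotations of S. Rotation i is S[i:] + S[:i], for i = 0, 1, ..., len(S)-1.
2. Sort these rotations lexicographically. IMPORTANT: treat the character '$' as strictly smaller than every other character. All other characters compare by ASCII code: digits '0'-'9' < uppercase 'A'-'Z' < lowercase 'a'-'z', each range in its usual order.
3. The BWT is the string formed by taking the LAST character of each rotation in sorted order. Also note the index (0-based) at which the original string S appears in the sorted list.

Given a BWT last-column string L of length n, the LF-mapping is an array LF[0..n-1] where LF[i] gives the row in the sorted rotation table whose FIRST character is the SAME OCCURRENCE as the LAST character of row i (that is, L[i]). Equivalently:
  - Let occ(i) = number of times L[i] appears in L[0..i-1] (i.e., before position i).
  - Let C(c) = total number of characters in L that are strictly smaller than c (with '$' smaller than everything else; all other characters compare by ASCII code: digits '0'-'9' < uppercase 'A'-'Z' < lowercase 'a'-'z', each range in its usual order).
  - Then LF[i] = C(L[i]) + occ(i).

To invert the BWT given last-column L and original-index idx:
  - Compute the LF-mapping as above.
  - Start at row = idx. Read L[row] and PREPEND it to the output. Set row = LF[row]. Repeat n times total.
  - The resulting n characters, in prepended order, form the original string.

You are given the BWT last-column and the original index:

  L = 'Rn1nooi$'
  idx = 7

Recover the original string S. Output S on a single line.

Answer: onion1R$

Derivation:
LF mapping: 2 4 1 5 6 7 3 0
Walk LF starting at row 7, prepending L[row]:
  step 1: row=7, L[7]='$', prepend. Next row=LF[7]=0
  step 2: row=0, L[0]='R', prepend. Next row=LF[0]=2
  step 3: row=2, L[2]='1', prepend. Next row=LF[2]=1
  step 4: row=1, L[1]='n', prepend. Next row=LF[1]=4
  step 5: row=4, L[4]='o', prepend. Next row=LF[4]=6
  step 6: row=6, L[6]='i', prepend. Next row=LF[6]=3
  step 7: row=3, L[3]='n', prepend. Next row=LF[3]=5
  step 8: row=5, L[5]='o', prepend. Next row=LF[5]=7
Reversed output: onion1R$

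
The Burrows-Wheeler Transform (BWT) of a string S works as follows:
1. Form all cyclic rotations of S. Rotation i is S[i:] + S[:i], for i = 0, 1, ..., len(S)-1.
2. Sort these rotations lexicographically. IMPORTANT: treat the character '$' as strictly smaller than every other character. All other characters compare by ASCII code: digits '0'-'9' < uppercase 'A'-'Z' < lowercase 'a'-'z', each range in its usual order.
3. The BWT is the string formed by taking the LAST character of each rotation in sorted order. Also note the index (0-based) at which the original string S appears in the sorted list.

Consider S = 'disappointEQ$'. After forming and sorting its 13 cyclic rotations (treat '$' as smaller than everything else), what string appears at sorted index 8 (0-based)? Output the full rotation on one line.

All 13 rotations (rotation i = S[i:]+S[:i]):
  rot[0] = disappointEQ$
  rot[1] = isappointEQ$d
  rot[2] = sappointEQ$di
  rot[3] = appointEQ$dis
  rot[4] = ppointEQ$disa
  rot[5] = pointEQ$disap
  rot[6] = ointEQ$disapp
  rot[7] = intEQ$disappo
  rot[8] = ntEQ$disappoi
  rot[9] = tEQ$disappoin
  rot[10] = EQ$disappoint
  rot[11] = Q$disappointE
  rot[12] = $disappointEQ
Sorted (with $ < everything):
  sorted[0] = $disappointEQ
  sorted[1] = EQ$disappoint
  sorted[2] = Q$disappointE
  sorted[3] = appointEQ$dis
  sorted[4] = disappointEQ$
  sorted[5] = intEQ$disappo
  sorted[6] = isappointEQ$d
  sorted[7] = ntEQ$disappoi
  sorted[8] = ointEQ$disapp
  sorted[9] = pointEQ$disap
  sorted[10] = ppointEQ$disa
  sorted[11] = sappointEQ$di
  sorted[12] = tEQ$disappoin
sorted[8] = ointEQ$disapp

Answer: ointEQ$disapp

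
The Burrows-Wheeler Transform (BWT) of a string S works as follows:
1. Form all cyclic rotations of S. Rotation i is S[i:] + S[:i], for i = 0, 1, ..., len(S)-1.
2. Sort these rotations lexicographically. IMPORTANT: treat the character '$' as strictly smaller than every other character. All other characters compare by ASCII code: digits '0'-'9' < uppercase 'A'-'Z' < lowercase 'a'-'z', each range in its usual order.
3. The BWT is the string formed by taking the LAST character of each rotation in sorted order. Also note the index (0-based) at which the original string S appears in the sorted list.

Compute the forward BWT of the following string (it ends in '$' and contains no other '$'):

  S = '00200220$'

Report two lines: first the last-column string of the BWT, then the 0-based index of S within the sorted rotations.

All 9 rotations (rotation i = S[i:]+S[:i]):
  rot[0] = 00200220$
  rot[1] = 0200220$0
  rot[2] = 200220$00
  rot[3] = 00220$002
  rot[4] = 0220$0020
  rot[5] = 220$00200
  rot[6] = 20$002002
  rot[7] = 0$0020022
  rot[8] = $00200220
Sorted (with $ < everything):
  sorted[0] = $00200220  (last char: '0')
  sorted[1] = 0$0020022  (last char: '2')
  sorted[2] = 00200220$  (last char: '$')
  sorted[3] = 00220$002  (last char: '2')
  sorted[4] = 0200220$0  (last char: '0')
  sorted[5] = 0220$0020  (last char: '0')
  sorted[6] = 20$002002  (last char: '2')
  sorted[7] = 200220$00  (last char: '0')
  sorted[8] = 220$00200  (last char: '0')
Last column: 02$200200
Original string S is at sorted index 2

Answer: 02$200200
2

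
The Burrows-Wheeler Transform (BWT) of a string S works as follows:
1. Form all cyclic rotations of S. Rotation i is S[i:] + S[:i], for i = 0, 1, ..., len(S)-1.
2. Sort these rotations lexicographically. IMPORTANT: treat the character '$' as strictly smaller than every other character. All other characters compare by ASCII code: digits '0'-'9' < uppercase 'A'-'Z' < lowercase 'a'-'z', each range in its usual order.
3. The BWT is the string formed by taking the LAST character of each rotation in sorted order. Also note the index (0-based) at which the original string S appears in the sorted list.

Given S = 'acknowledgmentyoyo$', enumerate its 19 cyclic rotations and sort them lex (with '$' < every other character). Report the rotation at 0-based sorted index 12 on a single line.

Answer: o$acknowledgmentyoy

Derivation:
All 19 rotations (rotation i = S[i:]+S[:i]):
  rot[0] = acknowledgmentyoyo$
  rot[1] = cknowledgmentyoyo$a
  rot[2] = knowledgmentyoyo$ac
  rot[3] = nowledgmentyoyo$ack
  rot[4] = owledgmentyoyo$ackn
  rot[5] = wledgmentyoyo$ackno
  rot[6] = ledgmentyoyo$acknow
  rot[7] = edgmentyoyo$acknowl
  rot[8] = dgmentyoyo$acknowle
  rot[9] = gmentyoyo$acknowled
  rot[10] = mentyoyo$acknowledg
  rot[11] = entyoyo$acknowledgm
  rot[12] = ntyoyo$acknowledgme
  rot[13] = tyoyo$acknowledgmen
  rot[14] = yoyo$acknowledgment
  rot[15] = oyo$acknowledgmenty
  rot[16] = yo$acknowledgmentyo
  rot[17] = o$acknowledgmentyoy
  rot[18] = $acknowledgmentyoyo
Sorted (with $ < everything):
  sorted[0] = $acknowledgmentyoyo
  sorted[1] = acknowledgmentyoyo$
  sorted[2] = cknowledgmentyoyo$a
  sorted[3] = dgmentyoyo$acknowle
  sorted[4] = edgmentyoyo$acknowl
  sorted[5] = entyoyo$acknowledgm
  sorted[6] = gmentyoyo$acknowled
  sorted[7] = knowledgmentyoyo$ac
  sorted[8] = ledgmentyoyo$acknow
  sorted[9] = mentyoyo$acknowledg
  sorted[10] = nowledgmentyoyo$ack
  sorted[11] = ntyoyo$acknowledgme
  sorted[12] = o$acknowledgmentyoy
  sorted[13] = owledgmentyoyo$ackn
  sorted[14] = oyo$acknowledgmenty
  sorted[15] = tyoyo$acknowledgmen
  sorted[16] = wledgmentyoyo$ackno
  sorted[17] = yo$acknowledgmentyo
  sorted[18] = yoyo$acknowledgment
sorted[12] = o$acknowledgmentyoy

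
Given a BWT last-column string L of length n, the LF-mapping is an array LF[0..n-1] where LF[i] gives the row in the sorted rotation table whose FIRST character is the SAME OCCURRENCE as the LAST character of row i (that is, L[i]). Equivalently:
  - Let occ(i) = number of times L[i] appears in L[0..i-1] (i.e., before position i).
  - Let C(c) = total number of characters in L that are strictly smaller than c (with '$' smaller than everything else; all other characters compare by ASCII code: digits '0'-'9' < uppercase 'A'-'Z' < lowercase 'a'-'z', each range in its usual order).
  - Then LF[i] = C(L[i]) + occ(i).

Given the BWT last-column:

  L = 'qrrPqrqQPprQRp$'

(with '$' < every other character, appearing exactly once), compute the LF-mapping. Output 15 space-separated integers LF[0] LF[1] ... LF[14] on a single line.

Answer: 8 11 12 1 9 13 10 3 2 6 14 4 5 7 0

Derivation:
Char counts: '$':1, 'P':2, 'Q':2, 'R':1, 'p':2, 'q':3, 'r':4
C (first-col start): C('$')=0, C('P')=1, C('Q')=3, C('R')=5, C('p')=6, C('q')=8, C('r')=11
L[0]='q': occ=0, LF[0]=C('q')+0=8+0=8
L[1]='r': occ=0, LF[1]=C('r')+0=11+0=11
L[2]='r': occ=1, LF[2]=C('r')+1=11+1=12
L[3]='P': occ=0, LF[3]=C('P')+0=1+0=1
L[4]='q': occ=1, LF[4]=C('q')+1=8+1=9
L[5]='r': occ=2, LF[5]=C('r')+2=11+2=13
L[6]='q': occ=2, LF[6]=C('q')+2=8+2=10
L[7]='Q': occ=0, LF[7]=C('Q')+0=3+0=3
L[8]='P': occ=1, LF[8]=C('P')+1=1+1=2
L[9]='p': occ=0, LF[9]=C('p')+0=6+0=6
L[10]='r': occ=3, LF[10]=C('r')+3=11+3=14
L[11]='Q': occ=1, LF[11]=C('Q')+1=3+1=4
L[12]='R': occ=0, LF[12]=C('R')+0=5+0=5
L[13]='p': occ=1, LF[13]=C('p')+1=6+1=7
L[14]='$': occ=0, LF[14]=C('$')+0=0+0=0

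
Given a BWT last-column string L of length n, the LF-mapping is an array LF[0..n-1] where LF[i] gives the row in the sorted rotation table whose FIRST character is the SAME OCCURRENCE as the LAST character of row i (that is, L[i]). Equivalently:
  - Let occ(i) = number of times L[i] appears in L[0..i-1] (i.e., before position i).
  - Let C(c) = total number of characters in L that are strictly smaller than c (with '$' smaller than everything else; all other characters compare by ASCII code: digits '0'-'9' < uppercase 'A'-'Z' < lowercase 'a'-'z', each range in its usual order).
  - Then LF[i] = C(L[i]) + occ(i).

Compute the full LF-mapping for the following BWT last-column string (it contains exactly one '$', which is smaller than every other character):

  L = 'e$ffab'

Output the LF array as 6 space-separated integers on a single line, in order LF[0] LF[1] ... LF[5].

Answer: 3 0 4 5 1 2

Derivation:
Char counts: '$':1, 'a':1, 'b':1, 'e':1, 'f':2
C (first-col start): C('$')=0, C('a')=1, C('b')=2, C('e')=3, C('f')=4
L[0]='e': occ=0, LF[0]=C('e')+0=3+0=3
L[1]='$': occ=0, LF[1]=C('$')+0=0+0=0
L[2]='f': occ=0, LF[2]=C('f')+0=4+0=4
L[3]='f': occ=1, LF[3]=C('f')+1=4+1=5
L[4]='a': occ=0, LF[4]=C('a')+0=1+0=1
L[5]='b': occ=0, LF[5]=C('b')+0=2+0=2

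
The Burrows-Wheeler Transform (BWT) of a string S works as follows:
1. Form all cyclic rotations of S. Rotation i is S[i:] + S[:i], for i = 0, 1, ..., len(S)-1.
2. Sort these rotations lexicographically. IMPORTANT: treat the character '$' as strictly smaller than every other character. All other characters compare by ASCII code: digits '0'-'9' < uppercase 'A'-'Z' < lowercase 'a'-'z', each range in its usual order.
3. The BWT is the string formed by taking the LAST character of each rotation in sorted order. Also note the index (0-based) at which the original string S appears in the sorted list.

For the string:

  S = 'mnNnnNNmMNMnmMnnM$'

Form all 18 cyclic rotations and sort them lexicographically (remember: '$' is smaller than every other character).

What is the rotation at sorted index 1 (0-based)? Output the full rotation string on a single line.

Answer: M$mnNnnNNmMNMnmMnn

Derivation:
All 18 rotations (rotation i = S[i:]+S[:i]):
  rot[0] = mnNnnNNmMNMnmMnnM$
  rot[1] = nNnnNNmMNMnmMnnM$m
  rot[2] = NnnNNmMNMnmMnnM$mn
  rot[3] = nnNNmMNMnmMnnM$mnN
  rot[4] = nNNmMNMnmMnnM$mnNn
  rot[5] = NNmMNMnmMnnM$mnNnn
  rot[6] = NmMNMnmMnnM$mnNnnN
  rot[7] = mMNMnmMnnM$mnNnnNN
  rot[8] = MNMnmMnnM$mnNnnNNm
  rot[9] = NMnmMnnM$mnNnnNNmM
  rot[10] = MnmMnnM$mnNnnNNmMN
  rot[11] = nmMnnM$mnNnnNNmMNM
  rot[12] = mMnnM$mnNnnNNmMNMn
  rot[13] = MnnM$mnNnnNNmMNMnm
  rot[14] = nnM$mnNnnNNmMNMnmM
  rot[15] = nM$mnNnnNNmMNMnmMn
  rot[16] = M$mnNnnNNmMNMnmMnn
  rot[17] = $mnNnnNNmMNMnmMnnM
Sorted (with $ < everything):
  sorted[0] = $mnNnnNNmMNMnmMnnM
  sorted[1] = M$mnNnnNNmMNMnmMnn
  sorted[2] = MNMnmMnnM$mnNnnNNm
  sorted[3] = MnmMnnM$mnNnnNNmMN
  sorted[4] = MnnM$mnNnnNNmMNMnm
  sorted[5] = NMnmMnnM$mnNnnNNmM
  sorted[6] = NNmMNMnmMnnM$mnNnn
  sorted[7] = NmMNMnmMnnM$mnNnnN
  sorted[8] = NnnNNmMNMnmMnnM$mn
  sorted[9] = mMNMnmMnnM$mnNnnNN
  sorted[10] = mMnnM$mnNnnNNmMNMn
  sorted[11] = mnNnnNNmMNMnmMnnM$
  sorted[12] = nM$mnNnnNNmMNMnmMn
  sorted[13] = nNNmMNMnmMnnM$mnNn
  sorted[14] = nNnnNNmMNMnmMnnM$m
  sorted[15] = nmMnnM$mnNnnNNmMNM
  sorted[16] = nnM$mnNnnNNmMNMnmM
  sorted[17] = nnNNmMNMnmMnnM$mnN
sorted[1] = M$mnNnnNNmMNMnmMnn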